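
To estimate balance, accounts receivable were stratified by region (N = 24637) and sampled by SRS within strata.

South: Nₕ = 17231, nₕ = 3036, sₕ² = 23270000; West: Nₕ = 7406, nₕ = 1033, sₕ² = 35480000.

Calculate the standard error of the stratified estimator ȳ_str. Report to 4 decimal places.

Var(ȳ_str) = Σₕ Wₕ²(1 − fₕ)sₕ²/nₕ with Wₕ = Nₕ/N, N = 24637.
South: Wₕ = 0.69939522; term = 0.69939522²·(1 − 0.17619407)·23270000/3036 = 3088.6226.
West: Wₕ = 0.30060478; term = 0.30060478²·(1 − 0.13948150)·35480000/1033 = 2670.7625.
Sum = 5759.3851.
SE = √(5759.3851) = 75.8906.

75.8906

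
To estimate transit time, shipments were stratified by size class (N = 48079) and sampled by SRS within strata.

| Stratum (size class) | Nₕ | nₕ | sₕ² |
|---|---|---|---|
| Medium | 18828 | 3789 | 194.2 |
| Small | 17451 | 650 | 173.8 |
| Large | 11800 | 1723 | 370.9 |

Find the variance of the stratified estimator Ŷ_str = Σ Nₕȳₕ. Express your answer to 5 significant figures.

Var(Ŷ_str) = Σₕ Nₕ²(1 − fₕ)sₕ²/nₕ.
Medium: 18828²·(1 − 3789/18828)·194.2/3789 = 1.4512685 × 10^7.
Small: 17451²·(1 − 650/17451)·173.8/650 = 7.8395632 × 10^7.
Large: 11800²·(1 − 1723/11800)·370.9/1723 = 2.559675 × 10^7.
Sum = 1.1850507 × 10^8.

1.1851 × 10^8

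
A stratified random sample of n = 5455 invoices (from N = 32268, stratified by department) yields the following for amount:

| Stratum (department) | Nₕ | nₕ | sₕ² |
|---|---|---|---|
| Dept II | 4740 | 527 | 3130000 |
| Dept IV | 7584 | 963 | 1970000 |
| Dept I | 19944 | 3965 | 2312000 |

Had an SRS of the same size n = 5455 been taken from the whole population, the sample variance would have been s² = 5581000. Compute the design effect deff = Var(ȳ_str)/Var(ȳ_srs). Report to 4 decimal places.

0.4600

Var(ȳ_str) = Σ Wₕ²(1−fₕ)sₕ²/nₕ with Wₕ = Nₕ/32268:
  Dept II: (4740/32268)²·(1−527/4740)·3130000/527 = 113.90936
  Dept IV: (7584/32268)²·(1−963/7584)·1970000/963 = 98.654694
  Dept I: (19944/32268)²·(1−3965/19944)·2312000/3965 = 178.46884
  → Var(ȳ_str) = 391.03289.
Var(ȳ_srs) = (1 − 5455/32268)·5581000/5455 = 850.14035.
deff = 391.03289 / 850.14035 = 0.4600.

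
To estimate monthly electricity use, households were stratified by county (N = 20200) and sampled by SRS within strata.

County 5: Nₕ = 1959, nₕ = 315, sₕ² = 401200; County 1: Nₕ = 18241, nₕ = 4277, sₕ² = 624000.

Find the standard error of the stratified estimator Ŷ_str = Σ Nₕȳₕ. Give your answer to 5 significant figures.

203140

Var(Ŷ_str) = Σₕ Nₕ²(1 − fₕ)sₕ²/nₕ.
County 5: 1959²·(1 − 315/1959)·401200/315 = 4.1019147 × 10^9.
County 1: 18241²·(1 − 4277/18241)·624000/4277 = 3.7162406 × 10^10.
Sum = 4.1264321 × 10^10.
SE = √(4.1264321 × 10^10) = 203140.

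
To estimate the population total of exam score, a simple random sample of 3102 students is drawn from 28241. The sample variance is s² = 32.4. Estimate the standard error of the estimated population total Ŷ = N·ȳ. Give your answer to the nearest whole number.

Var(Ŷ) = N²·Var(ȳ) = N²·(1 − n/N)·s²/n.
f = 3102/28241 = 0.10984030; Var(ȳ) = 0.89015970·32.4/3102 = 0.0092976061.
Var(Ŷ) = 28241² · 0.0092976061 = 7.4153437 × 10^6.
SE(Ŷ) = √(7.4153437 × 10^6) = 2723.

2723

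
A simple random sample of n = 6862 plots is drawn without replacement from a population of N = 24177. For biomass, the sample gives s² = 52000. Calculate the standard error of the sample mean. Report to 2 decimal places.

Under SRS without replacement, Var(ȳ) = (1 − f)·s²/n with f = n/N = 6862/24177 = 0.28382347.
Var(ȳ) = (1 − 0.28382347)·52000/6862 = 0.71617653·7.5779656 = 5.4271611.
SE(ȳ) = √(5.4271611) = 2.33.

2.33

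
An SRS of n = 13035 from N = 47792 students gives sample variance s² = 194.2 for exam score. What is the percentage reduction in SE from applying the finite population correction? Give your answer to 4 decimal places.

f = n/N = 13035/47792 = 0.27274439.
SE_no-fpc = √(s²/n) = 0.1220588; SE_fpc = √((1−f)s²/n) = 0.10409087.
Ratio = √(1−f) = 0.85279283. Reduction = 100·(1 − 0.85279283) = 14.7207%.

14.7207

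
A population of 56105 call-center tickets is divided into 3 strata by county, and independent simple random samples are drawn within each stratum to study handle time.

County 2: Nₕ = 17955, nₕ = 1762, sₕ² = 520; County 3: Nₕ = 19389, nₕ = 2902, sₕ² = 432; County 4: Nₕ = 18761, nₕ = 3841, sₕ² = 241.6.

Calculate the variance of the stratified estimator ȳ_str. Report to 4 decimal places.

Var(ȳ_str) = Σₕ Wₕ²(1 − fₕ)sₕ²/nₕ with Wₕ = Nₕ/N, N = 56105.
County 2: Wₕ = 0.32002495; term = 0.32002495²·(1 − 0.09813422)·520/1762 = 0.027258819.
County 3: Wₕ = 0.34558417; term = 0.34558417²·(1 − 0.14967249)·432/2902 = 0.01511751.
County 4: Wₕ = 0.33439087; term = 0.33439087²·(1 − 0.20473322)·241.6/3841 = 0.0055933796.
Sum = 0.047969709.

0.0480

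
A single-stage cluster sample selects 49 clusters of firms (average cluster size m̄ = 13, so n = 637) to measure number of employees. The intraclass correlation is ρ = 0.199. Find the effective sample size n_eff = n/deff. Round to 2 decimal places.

deff = 1 + (13 − 1)·0.199 = 1 + 2.388 = 3.388.
n_eff = 637 / 3.388 = 188.02.

188.02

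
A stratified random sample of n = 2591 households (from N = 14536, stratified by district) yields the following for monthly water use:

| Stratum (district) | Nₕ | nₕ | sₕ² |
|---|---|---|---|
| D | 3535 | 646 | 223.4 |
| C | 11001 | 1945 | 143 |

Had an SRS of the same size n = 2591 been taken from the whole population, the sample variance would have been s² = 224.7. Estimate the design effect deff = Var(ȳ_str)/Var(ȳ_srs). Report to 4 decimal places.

Var(ȳ_str) = Σ Wₕ²(1−fₕ)sₕ²/nₕ with Wₕ = Nₕ/14536:
  D: (3535/14536)²·(1−646/3535)·223.4/646 = 0.016714669
  C: (11001/14536)²·(1−1945/11001)·143/1945 = 0.034665317
  → Var(ȳ_str) = 0.051379986.
Var(ȳ_srs) = (1 − 2591/14536)·224.7/2591 = 0.0712651.
deff = 0.051379986 / 0.0712651 = 0.7210.

0.7210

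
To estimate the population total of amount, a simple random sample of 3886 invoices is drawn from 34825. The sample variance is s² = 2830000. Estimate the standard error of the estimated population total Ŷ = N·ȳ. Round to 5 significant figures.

885810

Var(Ŷ) = N²·Var(ȳ) = N²·(1 − n/N)·s²/n.
f = 3886/34825 = 0.11158650; Var(ȳ) = 0.88841350·2830000/3886 = 646.99182.
Var(Ŷ) = 34825² · 646.99182 = 7.8465914 × 10^11.
SE(Ŷ) = √(7.8465914 × 10^11) = 885810.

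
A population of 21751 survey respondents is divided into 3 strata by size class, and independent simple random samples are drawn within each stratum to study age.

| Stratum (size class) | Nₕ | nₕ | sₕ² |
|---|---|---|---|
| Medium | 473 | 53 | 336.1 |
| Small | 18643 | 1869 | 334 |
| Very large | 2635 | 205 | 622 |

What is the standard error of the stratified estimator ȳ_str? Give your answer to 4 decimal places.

0.4023

Var(ȳ_str) = Σₕ Wₕ²(1 − fₕ)sₕ²/nₕ with Wₕ = Nₕ/N, N = 21751.
Medium: Wₕ = 0.02174613; term = 0.02174613²·(1 − 0.11205074)·336.1/53 = 0.0026628372.
Small: Wₕ = 0.85711002; term = 0.85711002²·(1 − 0.10025211)·334/1869 = 0.1181221.
Very large: Wₕ = 0.12114386; term = 0.12114386²·(1 − 0.07779886)·622/205 = 0.041064351.
Sum = 0.16184929.
SE = √(0.16184929) = 0.4023.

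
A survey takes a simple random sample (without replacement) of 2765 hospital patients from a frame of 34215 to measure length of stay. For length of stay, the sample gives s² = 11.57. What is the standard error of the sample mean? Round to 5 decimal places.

Under SRS without replacement, Var(ȳ) = (1 − f)·s²/n with f = n/N = 2765/34215 = 0.08081251.
Var(ȳ) = (1 − 0.08081251)·11.57/2765 = 0.91918749·0.0041844485 = 0.0038462927.
SE(ȳ) = √(0.0038462927) = 0.06202.

0.06202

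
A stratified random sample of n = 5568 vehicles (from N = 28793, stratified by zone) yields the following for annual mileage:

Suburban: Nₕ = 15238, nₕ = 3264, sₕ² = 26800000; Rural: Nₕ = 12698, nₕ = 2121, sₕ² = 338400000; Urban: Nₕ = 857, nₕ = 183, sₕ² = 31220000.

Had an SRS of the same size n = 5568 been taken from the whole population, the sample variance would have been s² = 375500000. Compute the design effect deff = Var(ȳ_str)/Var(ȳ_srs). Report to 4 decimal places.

Var(ȳ_str) = Σ Wₕ²(1−fₕ)sₕ²/nₕ with Wₕ = Nₕ/28793:
  Suburban: (15238/28793)²·(1−3264/15238)·26800000/3264 = 1807.0827
  Rural: (12698/28793)²·(1−2121/12698)·338400000/2121 = 25847.21
  Urban: (857/28793)²·(1−183/857)·31220000/183 = 118.86355
  → Var(ȳ_str) = 27773.156.
Var(ȳ_srs) = (1 − 5568/28793)·375500000/5568 = 54397.573.
deff = 27773.156 / 54397.573 = 0.5106.

0.5106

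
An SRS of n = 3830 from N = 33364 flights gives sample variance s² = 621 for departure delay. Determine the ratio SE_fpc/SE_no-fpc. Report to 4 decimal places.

0.9409

f = n/N = 3830/33364 = 0.11479439.
SE_no-fpc = √(s²/n) = 0.40266735; SE_fpc = √((1−f)s²/n) = 0.37885105.
Ratio = √(1−f) = 0.94085366.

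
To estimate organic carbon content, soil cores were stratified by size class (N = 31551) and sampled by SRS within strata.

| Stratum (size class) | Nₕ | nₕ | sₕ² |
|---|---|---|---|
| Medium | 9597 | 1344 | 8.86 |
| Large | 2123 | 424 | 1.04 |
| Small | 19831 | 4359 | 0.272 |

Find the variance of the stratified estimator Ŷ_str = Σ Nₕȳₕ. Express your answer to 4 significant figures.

Var(Ŷ_str) = Σₕ Nₕ²(1 − fₕ)sₕ²/nₕ.
Medium: 9597²·(1 − 1344/9597)·8.86/1344 = 522133.78.
Large: 2123²·(1 − 424/2123)·1.04/424 = 8847.3021.
Small: 19831²·(1 − 4359/19831)·0.272/4359 = 19145.782.
Sum = 550126.86.

550100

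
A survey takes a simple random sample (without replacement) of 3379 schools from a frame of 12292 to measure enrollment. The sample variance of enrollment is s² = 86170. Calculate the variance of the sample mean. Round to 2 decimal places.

Under SRS without replacement, Var(ȳ) = (1 − f)·s²/n with f = n/N = 3379/12292 = 0.27489424.
Var(ȳ) = (1 − 0.27489424)·86170/3379 = 0.72510576·25.501628 = 18.491377.

18.49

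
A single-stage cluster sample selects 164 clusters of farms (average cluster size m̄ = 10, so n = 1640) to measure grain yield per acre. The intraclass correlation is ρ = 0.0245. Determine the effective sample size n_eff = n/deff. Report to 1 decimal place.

deff = 1 + (10 − 1)·0.0245 = 1 + 0.2205 = 1.2205.
n_eff = 1640 / 1.2205 = 1343.7.

1343.7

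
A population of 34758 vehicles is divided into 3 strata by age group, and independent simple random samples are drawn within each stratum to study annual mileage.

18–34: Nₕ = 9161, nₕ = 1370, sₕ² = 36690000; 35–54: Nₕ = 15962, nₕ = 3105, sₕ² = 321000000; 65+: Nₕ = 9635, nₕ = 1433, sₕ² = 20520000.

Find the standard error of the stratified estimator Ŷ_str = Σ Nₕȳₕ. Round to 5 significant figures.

4.9254 × 10^6

Var(Ŷ_str) = Σₕ Nₕ²(1 − fₕ)sₕ²/nₕ.
18–34: 9161²·(1 − 1370/9161)·36690000/1370 = 1.9114513 × 10^12.
35–54: 15962²·(1 − 3105/15962)·321000000/3105 = 2.1216336 × 10^13.
65+: 9635²·(1 − 1433/9635)·20520000/1433 = 1.1316253 × 10^12.
Sum = 2.4259413 × 10^13.
SE = √(2.4259413 × 10^13) = 4.9254 × 10^6.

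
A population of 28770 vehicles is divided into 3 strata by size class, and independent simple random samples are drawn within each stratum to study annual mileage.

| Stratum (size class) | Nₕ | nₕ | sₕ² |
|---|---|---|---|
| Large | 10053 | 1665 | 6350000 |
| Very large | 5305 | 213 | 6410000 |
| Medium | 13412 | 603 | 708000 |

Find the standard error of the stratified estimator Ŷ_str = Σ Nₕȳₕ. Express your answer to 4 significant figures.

Var(Ŷ_str) = Σₕ Nₕ²(1 − fₕ)sₕ²/nₕ.
Large: 10053²·(1 − 1665/10053)·6350000/1665 = 3.2159819 × 10^11.
Very large: 5305²·(1 − 213/5305)·6410000/213 = 8.1292824 × 10^11.
Medium: 13412²·(1 − 603/13412)·708000/603 = 2.0170874 × 10^11.
Sum = 1.3362352 × 10^12.
SE = √(1.3362352 × 10^12) = 1.156 × 10^6.

1.156 × 10^6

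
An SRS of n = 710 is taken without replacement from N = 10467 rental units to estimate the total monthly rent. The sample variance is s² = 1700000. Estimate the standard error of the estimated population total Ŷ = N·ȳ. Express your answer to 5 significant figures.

494500

Var(Ŷ) = N²·Var(ȳ) = N²·(1 − n/N)·s²/n.
f = 710/10467 = 0.06783223; Var(ȳ) = 0.93216777·1700000/710 = 2231.951.
Var(Ŷ) = 10467² · 2231.951 = 2.4452829 × 10^11.
SE(Ŷ) = √(2.4452829 × 10^11) = 494500.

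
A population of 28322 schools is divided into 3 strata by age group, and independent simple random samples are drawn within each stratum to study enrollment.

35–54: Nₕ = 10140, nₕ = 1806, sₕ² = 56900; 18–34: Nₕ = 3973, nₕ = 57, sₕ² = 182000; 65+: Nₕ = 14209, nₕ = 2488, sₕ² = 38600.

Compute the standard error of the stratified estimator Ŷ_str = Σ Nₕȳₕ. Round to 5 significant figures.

234360

Var(Ŷ_str) = Σₕ Nₕ²(1 − fₕ)sₕ²/nₕ.
35–54: 10140²·(1 − 1806/10140)·56900/1806 = 2.6624777 × 10^9.
18–34: 3973²·(1 − 57/3973)·182000/57 = 4.9677277 × 10^10.
65+: 14209²·(1 − 2488/14209)·38600/2488 = 2.583837 × 10^9.
Sum = 5.4923592 × 10^10.
SE = √(5.4923592 × 10^10) = 234360.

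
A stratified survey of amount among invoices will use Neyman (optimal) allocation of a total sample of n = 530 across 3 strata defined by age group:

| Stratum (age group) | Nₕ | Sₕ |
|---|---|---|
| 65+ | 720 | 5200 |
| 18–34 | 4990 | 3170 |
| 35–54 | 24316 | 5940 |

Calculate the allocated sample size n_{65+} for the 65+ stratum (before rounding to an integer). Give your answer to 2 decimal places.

12.10

Neyman allocation: nₕ = n·NₕSₕ / Σⱼ NⱼSⱼ.
Σ NⱼSⱼ = 720·5200 + 4990·3170 + 24316·5940 = 1.6399934 × 10^8.
n_{65+} = 530·720·5200 / (1.6399934 × 10^8) = 12.10.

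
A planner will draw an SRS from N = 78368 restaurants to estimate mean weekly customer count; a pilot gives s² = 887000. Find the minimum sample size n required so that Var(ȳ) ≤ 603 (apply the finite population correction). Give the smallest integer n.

1444

Without fpc, n₀ = s²/D = 887000/603 = 1470.9784.
With fpc, (1 − n/N)·s²/n ≤ D requires n ≥ n₀/(1 + n₀/N) = 1470.9784/(1 + 1470.9784/78368) = 1443.8766.
Rounding up, n = 1444.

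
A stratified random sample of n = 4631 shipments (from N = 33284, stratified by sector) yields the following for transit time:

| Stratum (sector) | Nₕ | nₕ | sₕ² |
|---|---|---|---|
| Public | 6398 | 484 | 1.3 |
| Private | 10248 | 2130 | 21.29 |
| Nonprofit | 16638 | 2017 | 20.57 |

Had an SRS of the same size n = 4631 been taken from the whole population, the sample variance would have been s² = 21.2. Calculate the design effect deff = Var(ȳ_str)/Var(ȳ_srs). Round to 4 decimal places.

0.7820

Var(ȳ_str) = Σ Wₕ²(1−fₕ)sₕ²/nₕ with Wₕ = Nₕ/33284:
  Public: (6398/33284)²·(1−484/6398)·1.3/484 = 9.1738687 × 10^-5
  Private: (10248/33284)²·(1−2130/10248)·21.29/2130 = 7.5060801 × 10^-4
  Nonprofit: (16638/33284)²·(1−2017/16638)·20.57/2017 = 0.0022394201
  → Var(ȳ_str) = 0.0030817668.
Var(ȳ_srs) = (1 − 4631/33284)·21.2/4631 = 0.0039409023.
deff = 0.0030817668 / 0.0039409023 = 0.7820.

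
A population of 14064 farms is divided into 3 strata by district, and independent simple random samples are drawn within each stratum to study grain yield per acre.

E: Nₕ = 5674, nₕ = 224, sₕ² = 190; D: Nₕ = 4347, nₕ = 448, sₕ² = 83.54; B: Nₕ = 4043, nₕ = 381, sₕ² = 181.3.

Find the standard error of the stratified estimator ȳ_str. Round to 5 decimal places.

Var(ȳ_str) = Σₕ Wₕ²(1 − fₕ)sₕ²/nₕ with Wₕ = Nₕ/N, N = 14064.
E: Wₕ = 0.40344141; term = 0.40344141²·(1 − 0.03947832)·190/224 = 0.13260921.
D: Wₕ = 0.30908703; term = 0.30908703²·(1 − 0.10305958)·83.54/448 = 0.015978706.
B: Wₕ = 0.28747156; term = 0.28747156²·(1 − 0.09423695)·181.3/381 = 0.035618629.
Sum = 0.18420655.
SE = √(0.18420655) = 0.42919.

0.42919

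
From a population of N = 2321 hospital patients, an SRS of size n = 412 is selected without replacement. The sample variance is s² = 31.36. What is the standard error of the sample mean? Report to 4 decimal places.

0.2502

Under SRS without replacement, Var(ȳ) = (1 − f)·s²/n with f = n/N = 412/2321 = 0.17750969.
Var(ȳ) = (1 − 0.17750969)·31.36/412 = 0.82249031·0.076116505 = 0.062605087.
SE(ȳ) = √(0.062605087) = 0.2502.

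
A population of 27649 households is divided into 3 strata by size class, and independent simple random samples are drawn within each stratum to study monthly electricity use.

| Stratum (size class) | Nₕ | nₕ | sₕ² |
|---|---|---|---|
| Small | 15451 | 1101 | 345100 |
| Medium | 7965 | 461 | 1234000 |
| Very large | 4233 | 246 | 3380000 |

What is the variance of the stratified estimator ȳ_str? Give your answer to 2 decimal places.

Var(ȳ_str) = Σₕ Wₕ²(1 − fₕ)sₕ²/nₕ with Wₕ = Nₕ/N, N = 27649.
Small: Wₕ = 0.55882672; term = 0.55882672²·(1 − 0.07125752)·345100/1101 = 90.909083.
Medium: Wₕ = 0.28807552; term = 0.28807552²·(1 − 0.05787822)·1234000/461 = 209.28301.
Very large: Wₕ = 0.15309776; term = 0.15309776²·(1 − 0.05811481)·3380000/246 = 303.33131.
Sum = 603.5234.

603.52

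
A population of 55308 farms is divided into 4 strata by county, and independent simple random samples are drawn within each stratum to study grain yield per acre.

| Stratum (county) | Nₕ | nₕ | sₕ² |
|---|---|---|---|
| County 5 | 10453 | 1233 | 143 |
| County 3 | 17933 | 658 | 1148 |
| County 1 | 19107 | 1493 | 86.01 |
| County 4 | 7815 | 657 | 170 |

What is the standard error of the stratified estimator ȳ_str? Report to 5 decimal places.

Var(ȳ_str) = Σₕ Wₕ²(1 − fₕ)sₕ²/nₕ with Wₕ = Nₕ/N, N = 55308.
County 5: Wₕ = 0.18899617; term = 0.18899617²·(1 − 0.11795657)·143/1233 = 0.0036540032.
County 3: Wₕ = 0.32423881; term = 0.32423881²·(1 − 0.03669213)·1148/658 = 0.17668964.
County 1: Wₕ = 0.34546539; term = 0.34546539²·(1 − 0.07813890)·86.01/1493 = 0.0063381677.
County 4: Wₕ = 0.14129963; term = 0.14129963²·(1 − 0.08406910)·170/657 = 0.0047318211.
Sum = 0.19141363.
SE = √(0.19141363) = 0.43751.

0.43751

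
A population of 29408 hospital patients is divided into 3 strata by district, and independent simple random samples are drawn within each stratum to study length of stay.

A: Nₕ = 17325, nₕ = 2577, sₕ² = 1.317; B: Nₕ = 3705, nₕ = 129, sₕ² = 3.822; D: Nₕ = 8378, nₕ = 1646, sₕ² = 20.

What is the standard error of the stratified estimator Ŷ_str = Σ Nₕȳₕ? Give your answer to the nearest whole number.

1099

Var(Ŷ_str) = Σₕ Nₕ²(1 − fₕ)sₕ²/nₕ.
A: 17325²·(1 − 2577/17325)·1.317/2577 = 130580.32.
B: 3705²·(1 − 129/3705)·3.822/129 = 392542.51.
D: 8378²·(1 − 1646/8378)·20/1646 = 685306.15.
Sum = 1.208429 × 10^6.
SE = √(1.208429 × 10^6) = 1099.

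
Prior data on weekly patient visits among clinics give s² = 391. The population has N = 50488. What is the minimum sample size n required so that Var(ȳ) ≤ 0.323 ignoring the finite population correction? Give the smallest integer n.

1211

Without fpc, n₀ = s²/D = 391/0.323 = 1210.5263.
Rounding up, n = 1211.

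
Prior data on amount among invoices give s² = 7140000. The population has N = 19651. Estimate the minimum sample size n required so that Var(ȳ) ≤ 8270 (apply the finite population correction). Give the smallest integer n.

828

Without fpc, n₀ = s²/D = 7140000/8270 = 863.3615.
With fpc, (1 − n/N)·s²/n ≤ D requires n ≥ n₀/(1 + n₀/N) = 863.3615/(1 + 863.3615/19651) = 827.0263.
Rounding up, n = 828.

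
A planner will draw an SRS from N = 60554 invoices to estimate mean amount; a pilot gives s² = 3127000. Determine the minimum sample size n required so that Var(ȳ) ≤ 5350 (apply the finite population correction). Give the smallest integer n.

579

Without fpc, n₀ = s²/D = 3127000/5350 = 584.4860.
With fpc, (1 − n/N)·s²/n ≤ D requires n ≥ n₀/(1 + n₀/N) = 584.4860/(1 + 584.4860/60554) = 578.8983.
Rounding up, n = 579.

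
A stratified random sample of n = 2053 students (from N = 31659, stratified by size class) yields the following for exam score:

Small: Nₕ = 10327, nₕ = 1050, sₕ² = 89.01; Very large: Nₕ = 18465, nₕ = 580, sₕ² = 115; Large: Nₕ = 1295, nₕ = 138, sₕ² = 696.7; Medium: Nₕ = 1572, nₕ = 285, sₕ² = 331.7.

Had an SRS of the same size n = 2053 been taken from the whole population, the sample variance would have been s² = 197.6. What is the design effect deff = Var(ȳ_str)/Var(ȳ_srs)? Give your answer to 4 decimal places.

Var(ȳ_str) = Σ Wₕ²(1−fₕ)sₕ²/nₕ with Wₕ = Nₕ/31659:
  Small: (10327/31659)²·(1−1050/10327)·89.01/1050 = 0.0081028323
  Very large: (18465/31659)²·(1−580/18465)·115/580 = 0.065330159
  Large: (1295/31659)²·(1−138/1295)·696.7/138 = 0.0075470194
  Medium: (1572/31659)²·(1−285/1572)·331.7/285 = 0.0023492937
  → Var(ȳ_str) = 0.083329304.
Var(ȳ_srs) = (1 − 2053/31659)·197.6/2053 = 0.09000788.
deff = 0.083329304 / 0.09000788 = 0.9258.

0.9258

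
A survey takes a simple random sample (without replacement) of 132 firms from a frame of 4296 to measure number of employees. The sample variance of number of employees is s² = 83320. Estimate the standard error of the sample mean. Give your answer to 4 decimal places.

Under SRS without replacement, Var(ȳ) = (1 − f)·s²/n with f = n/N = 132/4296 = 0.03072626.
Var(ȳ) = (1 − 0.03072626)·83320/132 = 0.96927374·631.21212 = 611.81734.
SE(ȳ) = √(611.81734) = 24.7349.

24.7349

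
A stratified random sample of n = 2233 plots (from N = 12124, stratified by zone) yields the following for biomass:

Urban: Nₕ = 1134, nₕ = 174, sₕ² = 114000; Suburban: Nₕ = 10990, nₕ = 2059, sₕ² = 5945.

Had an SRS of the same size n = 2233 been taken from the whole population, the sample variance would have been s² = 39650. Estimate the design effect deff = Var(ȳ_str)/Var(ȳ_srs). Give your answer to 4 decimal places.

0.4681

Var(ȳ_str) = Σ Wₕ²(1−fₕ)sₕ²/nₕ with Wₕ = Nₕ/12124:
  Urban: (1134/12124)²·(1−174/1134)·114000/174 = 4.8523044
  Suburban: (10990/12124)²·(1−2059/10990)·5945/2059 = 1.9279752
  → Var(ȳ_str) = 6.7802796.
Var(ȳ_srs) = (1 − 2233/12124)·39650/2233 = 14.486009.
deff = 6.7802796 / 14.486009 = 0.4681.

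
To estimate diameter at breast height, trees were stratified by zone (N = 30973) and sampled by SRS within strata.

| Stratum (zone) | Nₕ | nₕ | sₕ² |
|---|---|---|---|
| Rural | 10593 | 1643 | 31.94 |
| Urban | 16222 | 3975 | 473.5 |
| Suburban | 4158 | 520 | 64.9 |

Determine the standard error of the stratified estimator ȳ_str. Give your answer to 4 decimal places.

0.1690

Var(ȳ_str) = Σₕ Wₕ²(1 − fₕ)sₕ²/nₕ with Wₕ = Nₕ/N, N = 30973.
Rural: Wₕ = 0.34200755; term = 0.34200755²·(1 − 0.15510243)·31.94/1643 = 0.001921201.
Urban: Wₕ = 0.52374649; term = 0.52374649²·(1 − 0.24503760)·473.5/3975 = 0.024668936.
Suburban: Wₕ = 0.13424596; term = 0.13424596²·(1 − 0.12506013)·64.9/520 = 0.0019679859.
Sum = 0.028558123.
SE = √(0.028558123) = 0.1690.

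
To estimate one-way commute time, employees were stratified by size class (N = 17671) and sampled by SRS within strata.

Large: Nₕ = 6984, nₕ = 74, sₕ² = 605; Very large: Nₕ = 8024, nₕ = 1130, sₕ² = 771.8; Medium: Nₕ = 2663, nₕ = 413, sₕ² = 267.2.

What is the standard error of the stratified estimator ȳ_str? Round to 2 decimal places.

Var(ȳ_str) = Σₕ Wₕ²(1 − fₕ)sₕ²/nₕ with Wₕ = Nₕ/N, N = 17671.
Large: Wₕ = 0.39522381; term = 0.39522381²·(1 − 0.01059565)·605/74 = 1.2635245.
Very large: Wₕ = 0.45407730; term = 0.45407730²·(1 − 0.14082752)·771.8/1130 = 0.12099468.
Medium: Wₕ = 0.15069889; term = 0.15069889²·(1 − 0.15508825)·267.2/413 = 0.012414174.
Sum = 1.3969334.
SE = √(1.3969334) = 1.18.

1.18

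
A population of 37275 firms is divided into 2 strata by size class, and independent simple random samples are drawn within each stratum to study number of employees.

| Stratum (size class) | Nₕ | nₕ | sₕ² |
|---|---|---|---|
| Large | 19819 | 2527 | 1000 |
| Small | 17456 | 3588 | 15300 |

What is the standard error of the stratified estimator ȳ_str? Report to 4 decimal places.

0.9168

Var(ȳ_str) = Σₕ Wₕ²(1 − fₕ)sₕ²/nₕ with Wₕ = Nₕ/N, N = 37275.
Large: Wₕ = 0.53169685; term = 0.53169685²·(1 − 0.12750391)·1000/2527 = 0.097608226.
Small: Wₕ = 0.46830315; term = 0.46830315²·(1 − 0.20554537)·15300/3588 = 0.74295457.
Sum = 0.8405628.
SE = √(0.8405628) = 0.9168.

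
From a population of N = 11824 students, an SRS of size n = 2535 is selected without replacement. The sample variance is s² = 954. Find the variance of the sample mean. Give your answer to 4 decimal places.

0.2956

Under SRS without replacement, Var(ȳ) = (1 − f)·s²/n with f = n/N = 2535/11824 = 0.21439445.
Var(ȳ) = (1 − 0.21439445)·954/2535 = 0.78560555·0.37633136 = 0.29564801.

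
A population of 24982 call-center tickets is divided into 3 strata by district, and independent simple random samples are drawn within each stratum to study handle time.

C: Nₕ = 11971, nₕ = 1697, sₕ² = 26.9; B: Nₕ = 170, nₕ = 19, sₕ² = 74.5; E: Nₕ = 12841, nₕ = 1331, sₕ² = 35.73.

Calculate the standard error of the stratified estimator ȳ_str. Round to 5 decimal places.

Var(ȳ_str) = Σₕ Wₕ²(1 − fₕ)sₕ²/nₕ with Wₕ = Nₕ/N, N = 24982.
C: Wₕ = 0.47918501; term = 0.47918501²·(1 − 0.14175925)·26.9/1697 = 0.0031238201.
B: Wₕ = 0.00680490; term = 0.00680490²·(1 − 0.11176471)·74.5/19 = 1.6127763 × 10^-4.
E: Wₕ = 0.51401009; term = 0.51401009²·(1 − 0.10365236)·35.73/1331 = 0.0063573295.
Sum = 0.0096424272.
SE = √(0.0096424272) = 0.09820.

0.09820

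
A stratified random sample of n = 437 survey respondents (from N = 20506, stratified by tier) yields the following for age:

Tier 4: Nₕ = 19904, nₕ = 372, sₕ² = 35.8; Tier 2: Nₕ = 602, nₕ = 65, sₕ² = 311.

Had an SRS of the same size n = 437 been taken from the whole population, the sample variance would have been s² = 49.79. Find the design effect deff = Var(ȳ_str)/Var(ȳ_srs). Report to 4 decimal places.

Var(ȳ_str) = Σ Wₕ²(1−fₕ)sₕ²/nₕ with Wₕ = Nₕ/20506:
  Tier 4: (19904/20506)²·(1−372/19904)·35.8/372 = 0.088974439
  Tier 2: (602/20506)²·(1−65/602)·311/65 = 0.0036783742
  → Var(ȳ_str) = 0.092652813.
Var(ȳ_srs) = (1 − 437/20506)·49.79/437 = 0.11150786.
deff = 0.092652813 / 0.11150786 = 0.8309.

0.8309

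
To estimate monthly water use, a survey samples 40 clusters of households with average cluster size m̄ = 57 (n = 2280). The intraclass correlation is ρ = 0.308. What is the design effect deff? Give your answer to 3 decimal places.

18.248

deff = 1 + (57 − 1)·0.308 = 1 + 17.248 = 18.248.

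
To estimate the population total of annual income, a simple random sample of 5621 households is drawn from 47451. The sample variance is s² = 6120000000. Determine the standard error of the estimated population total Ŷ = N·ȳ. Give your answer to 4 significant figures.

Var(Ŷ) = N²·Var(ȳ) = N²·(1 − n/N)·s²/n.
f = 5621/47451 = 0.11845904; Var(ȳ) = 0.88154096·6120000000/5621 = 959799.09.
Var(Ŷ) = 47451² · 959799.09 = 2.1610811 × 10^15.
SE(Ŷ) = √(2.1610811 × 10^15) = 4.649 × 10^7.

4.649 × 10^7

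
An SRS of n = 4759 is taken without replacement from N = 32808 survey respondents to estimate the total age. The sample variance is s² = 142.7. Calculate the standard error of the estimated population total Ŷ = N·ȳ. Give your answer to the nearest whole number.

5253

Var(Ŷ) = N²·Var(ȳ) = N²·(1 − n/N)·s²/n.
f = 4759/32808 = 0.14505608; Var(ȳ) = 0.85494392·142.7/4759 = 0.025635742.
Var(Ŷ) = 32808² · 0.025635742 = 2.7593412 × 10^7.
SE(Ŷ) = √(2.7593412 × 10^7) = 5253.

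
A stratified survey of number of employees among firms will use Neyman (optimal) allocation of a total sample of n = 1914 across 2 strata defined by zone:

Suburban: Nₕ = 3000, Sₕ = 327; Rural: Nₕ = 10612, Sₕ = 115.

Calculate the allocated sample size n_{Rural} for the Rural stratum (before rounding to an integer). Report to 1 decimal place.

Neyman allocation: nₕ = n·NₕSₕ / Σⱼ NⱼSⱼ.
Σ NⱼSⱼ = 3000·327 + 10612·115 = 2.20138 × 10^6.
n_{Rural} = 1914·10612·115 / (2.20138 × 10^6) = 1061.1.

1061.1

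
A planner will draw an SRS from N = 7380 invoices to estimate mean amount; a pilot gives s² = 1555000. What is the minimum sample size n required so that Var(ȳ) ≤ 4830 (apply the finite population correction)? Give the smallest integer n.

Without fpc, n₀ = s²/D = 1555000/4830 = 321.9462.
With fpc, (1 − n/N)·s²/n ≤ D requires n ≥ n₀/(1 + n₀/N) = 321.9462/(1 + 321.9462/7380) = 308.4886.
Rounding up, n = 309.

309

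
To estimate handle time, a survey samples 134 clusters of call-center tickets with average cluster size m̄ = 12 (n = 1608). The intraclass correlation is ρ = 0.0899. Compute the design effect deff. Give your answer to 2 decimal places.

deff = 1 + (12 − 1)·0.0899 = 1 + 0.9889 = 1.9889.

1.99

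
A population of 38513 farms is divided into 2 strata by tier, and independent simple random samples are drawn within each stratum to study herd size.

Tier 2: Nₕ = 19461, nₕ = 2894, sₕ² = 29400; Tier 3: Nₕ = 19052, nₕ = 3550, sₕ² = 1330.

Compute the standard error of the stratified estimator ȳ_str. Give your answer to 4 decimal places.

1.5109

Var(ȳ_str) = Σₕ Wₕ²(1 − fₕ)sₕ²/nₕ with Wₕ = Nₕ/N, N = 38513.
Tier 2: Wₕ = 0.50530990; term = 0.50530990²·(1 − 0.14870767)·29400/2894 = 2.208224.
Tier 3: Wₕ = 0.49469010; term = 0.49469010²·(1 − 0.18633214)·1330/3550 = 0.074599668.
Sum = 2.2828237.
SE = √(2.2828237) = 1.5109.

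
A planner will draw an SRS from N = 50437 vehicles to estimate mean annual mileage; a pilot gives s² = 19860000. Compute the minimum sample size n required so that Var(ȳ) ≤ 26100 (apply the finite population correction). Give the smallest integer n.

750

Without fpc, n₀ = s²/D = 19860000/26100 = 760.9195.
With fpc, (1 − n/N)·s²/n ≤ D requires n ≥ n₀/(1 + n₀/N) = 760.9195/(1 + 760.9195/50437) = 749.6105.
Rounding up, n = 750.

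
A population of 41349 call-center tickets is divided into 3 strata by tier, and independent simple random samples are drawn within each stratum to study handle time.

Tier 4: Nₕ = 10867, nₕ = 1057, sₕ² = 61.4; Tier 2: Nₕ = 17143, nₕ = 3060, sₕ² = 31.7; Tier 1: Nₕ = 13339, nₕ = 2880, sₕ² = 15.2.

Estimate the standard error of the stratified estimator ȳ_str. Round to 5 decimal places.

Var(ȳ_str) = Σₕ Wₕ²(1 − fₕ)sₕ²/nₕ with Wₕ = Nₕ/N, N = 41349.
Tier 4: Wₕ = 0.26281168; term = 0.26281168²·(1 − 0.09726696)·61.4/1057 = 0.0036219465.
Tier 2: Wₕ = 0.41459286; term = 0.41459286²·(1 − 0.17849851)·31.7/3060 = 0.0014628164.
Tier 1: Wₕ = 0.32259547; term = 0.32259547²·(1 − 0.21590824)·15.2/2880 = 4.3065998 × 10^-4.
Sum = 0.0055154229.
SE = √(0.0055154229) = 0.07427.

0.07427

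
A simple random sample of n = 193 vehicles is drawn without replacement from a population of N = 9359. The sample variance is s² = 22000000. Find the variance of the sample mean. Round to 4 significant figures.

Under SRS without replacement, Var(ȳ) = (1 − f)·s²/n with f = n/N = 193/9359 = 0.02062186.
Var(ȳ) = (1 − 0.02062186)·22000000/193 = 0.97937814·113989.64 = 111638.96.

111600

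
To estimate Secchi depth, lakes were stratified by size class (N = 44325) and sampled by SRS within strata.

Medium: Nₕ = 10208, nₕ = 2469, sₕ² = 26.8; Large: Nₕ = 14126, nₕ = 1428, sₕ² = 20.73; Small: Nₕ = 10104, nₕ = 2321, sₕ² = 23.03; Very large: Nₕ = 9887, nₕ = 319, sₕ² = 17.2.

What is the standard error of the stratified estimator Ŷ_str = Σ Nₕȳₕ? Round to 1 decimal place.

3056.5

Var(Ŷ_str) = Σₕ Nₕ²(1 − fₕ)sₕ²/nₕ.
Medium: 10208²·(1 − 2469/10208)·26.8/2469 = 857510.04.
Large: 14126²·(1 − 1428/14126)·20.73/1428 = 2.6039079 × 10^6.
Small: 10104²·(1 − 2321/10104)·23.03/2321 = 780295.61.
Very large: 9887²·(1 − 319/9887)·17.2/319 = 5.1006258 × 10^6.
Sum = 9.3423394 × 10^6.
SE = √(9.3423394 × 10^6) = 3056.5.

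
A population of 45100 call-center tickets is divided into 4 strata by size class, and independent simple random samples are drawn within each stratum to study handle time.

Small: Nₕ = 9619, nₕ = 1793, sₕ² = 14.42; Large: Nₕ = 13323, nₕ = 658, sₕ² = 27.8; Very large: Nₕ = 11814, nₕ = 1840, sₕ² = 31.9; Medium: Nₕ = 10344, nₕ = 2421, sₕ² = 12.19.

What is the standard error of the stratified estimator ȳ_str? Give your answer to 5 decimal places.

Var(ȳ_str) = Σₕ Wₕ²(1 − fₕ)sₕ²/nₕ with Wₕ = Nₕ/N, N = 45100.
Small: Wₕ = 0.21328160; term = 0.21328160²·(1 − 0.18640191)·14.42/1793 = 2.976471 × 10^-4.
Large: Wₕ = 0.29541020; term = 0.29541020²·(1 − 0.04938828)·27.8/658 = 0.0035048791.
Very large: Wₕ = 0.26195122; term = 0.26195122²·(1 − 0.15574742)·31.9/1840 = 0.0010043524.
Medium: Wₕ = 0.22935698; term = 0.22935698²·(1 − 0.23404872)·12.19/2421 = 2.0287755 × 10^-4.
Sum = 0.0050097562.
SE = √(0.0050097562) = 0.07078.

0.07078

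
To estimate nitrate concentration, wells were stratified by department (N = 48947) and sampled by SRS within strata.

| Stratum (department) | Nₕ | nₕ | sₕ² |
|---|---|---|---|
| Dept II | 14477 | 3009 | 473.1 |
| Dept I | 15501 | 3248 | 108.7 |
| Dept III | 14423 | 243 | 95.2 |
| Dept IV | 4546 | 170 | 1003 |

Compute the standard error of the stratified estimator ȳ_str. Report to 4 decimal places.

0.3098

Var(ȳ_str) = Σₕ Wₕ²(1 − fₕ)sₕ²/nₕ with Wₕ = Nₕ/N, N = 48947.
Dept II: Wₕ = 0.29576889; term = 0.29576889²·(1 − 0.20784693)·473.1/3009 = 0.010895442.
Dept I: Wₕ = 0.31668948; term = 0.31668948²·(1 − 0.20953487)·108.7/3248 = 0.0026531605.
Dept III: Wₕ = 0.29466566; term = 0.29466566²·(1 − 0.01684809)·95.2/243 = 0.033443394.
Dept IV: Wₕ = 0.09287597; term = 0.09287597²·(1 − 0.03739551)·1003/170 = 0.048989905.
Sum = 0.095981902.
SE = √(0.095981902) = 0.3098.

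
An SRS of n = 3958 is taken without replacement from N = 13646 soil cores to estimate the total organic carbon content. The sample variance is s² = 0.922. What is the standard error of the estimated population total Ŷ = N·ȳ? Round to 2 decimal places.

Var(Ŷ) = N²·Var(ȳ) = N²·(1 − n/N)·s²/n.
f = 3958/13646 = 0.29004837; Var(ȳ) = 0.70995163·0.922/3958 = 1.6538035 × 10^-4.
Var(Ŷ) = 13646² · (1.6538035 × 10^-4) = 30796.023.
SE(Ŷ) = √(30796.023) = 175.49.

175.49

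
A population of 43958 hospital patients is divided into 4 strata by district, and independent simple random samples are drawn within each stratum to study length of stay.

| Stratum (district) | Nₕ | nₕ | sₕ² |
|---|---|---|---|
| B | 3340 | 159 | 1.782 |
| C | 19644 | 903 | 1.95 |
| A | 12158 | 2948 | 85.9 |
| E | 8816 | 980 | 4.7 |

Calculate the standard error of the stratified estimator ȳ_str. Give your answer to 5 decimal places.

Var(ȳ_str) = Σₕ Wₕ²(1 − fₕ)sₕ²/nₕ with Wₕ = Nₕ/N, N = 43958.
B: Wₕ = 0.07598162; term = 0.07598162²·(1 − 0.04760479)·1.782/159 = 6.1623287 × 10^-5.
C: Wₕ = 0.44688111; term = 0.44688111²·(1 − 0.04596823)·1.95/903 = 4.1142786 × 10^-4.
A: Wₕ = 0.27658219; term = 0.27658219²·(1 − 0.24247409)·85.9/2948 = 0.001688541.
E: Wₕ = 0.20055508; term = 0.20055508²·(1 − 0.11116152)·4.7/980 = 1.7145965 × 10^-4.
Sum = 0.0023330518.
SE = √(0.0023330518) = 0.04830.

0.04830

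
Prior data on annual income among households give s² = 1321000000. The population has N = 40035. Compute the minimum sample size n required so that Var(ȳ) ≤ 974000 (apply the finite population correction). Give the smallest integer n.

1312

Without fpc, n₀ = s²/D = 1321000000/974000 = 1356.2628.
With fpc, (1 − n/N)·s²/n ≤ D requires n ≥ n₀/(1 + n₀/N) = 1356.2628/(1 + 1356.2628/40035) = 1311.8223.
Rounding up, n = 1312.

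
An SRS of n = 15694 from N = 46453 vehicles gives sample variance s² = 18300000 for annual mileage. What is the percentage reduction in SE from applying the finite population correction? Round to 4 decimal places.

18.6272

f = n/N = 15694/46453 = 0.33784686.
SE_no-fpc = √(s²/n) = 34.147485; SE_fpc = √((1−f)s²/n) = 27.786762.
Ratio = √(1−f) = 0.81372793. Reduction = 100·(1 − 0.81372793) = 18.6272%.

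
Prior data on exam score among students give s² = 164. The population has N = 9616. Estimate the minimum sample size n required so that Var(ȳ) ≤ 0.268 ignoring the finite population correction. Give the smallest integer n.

612

Without fpc, n₀ = s²/D = 164/0.268 = 611.9403.
Rounding up, n = 612.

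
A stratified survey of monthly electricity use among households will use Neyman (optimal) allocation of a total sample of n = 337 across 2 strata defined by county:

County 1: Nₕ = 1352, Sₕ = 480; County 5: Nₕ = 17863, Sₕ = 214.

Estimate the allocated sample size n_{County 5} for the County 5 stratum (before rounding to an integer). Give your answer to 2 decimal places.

288.09

Neyman allocation: nₕ = n·NₕSₕ / Σⱼ NⱼSⱼ.
Σ NⱼSⱼ = 1352·480 + 17863·214 = 4.471642 × 10^6.
n_{County 5} = 337·17863·214 / (4.471642 × 10^6) = 288.09.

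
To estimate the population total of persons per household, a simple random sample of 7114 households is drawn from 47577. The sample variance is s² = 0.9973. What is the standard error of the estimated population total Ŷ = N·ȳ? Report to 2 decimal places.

Var(Ŷ) = N²·Var(ȳ) = N²·(1 − n/N)·s²/n.
f = 7114/47577 = 0.14952603; Var(ȳ) = 0.85047397·0.9973/7114 = 1.1922655 × 10^-4.
Var(Ŷ) = 47577² · (1.1922655 × 10^-4) = 269877.75.
SE(Ŷ) = √(269877.75) = 519.50.

519.50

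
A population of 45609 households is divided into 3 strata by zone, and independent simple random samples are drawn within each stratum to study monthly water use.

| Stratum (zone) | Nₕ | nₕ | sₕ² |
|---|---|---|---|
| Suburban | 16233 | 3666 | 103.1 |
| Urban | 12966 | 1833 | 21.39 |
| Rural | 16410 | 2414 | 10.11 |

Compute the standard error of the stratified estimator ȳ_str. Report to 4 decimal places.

0.0635

Var(ȳ_str) = Σₕ Wₕ²(1 − fₕ)sₕ²/nₕ with Wₕ = Nₕ/N, N = 45609.
Suburban: Wₕ = 0.35591660; term = 0.35591660²·(1 − 0.22583626)·103.1/3666 = 0.0027580079.
Urban: Wₕ = 0.28428600; term = 0.28428600²·(1 − 0.14136974)·21.39/1833 = 8.0977702 × 10^-4.
Rural: Wₕ = 0.35979741; term = 0.35979741²·(1 − 0.14710542)·10.11/2414 = 4.6240796 × 10^-4.
Sum = 0.0040301929.
SE = √(0.0040301929) = 0.0635.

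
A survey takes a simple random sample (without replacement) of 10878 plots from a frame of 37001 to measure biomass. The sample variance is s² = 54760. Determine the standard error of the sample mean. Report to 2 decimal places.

1.89

Under SRS without replacement, Var(ȳ) = (1 − f)·s²/n with f = n/N = 10878/37001 = 0.29399205.
Var(ȳ) = (1 − 0.29399205)·54760/10878 = 0.70600795·5.0340136 = 3.5540536.
SE(ȳ) = √(3.5540536) = 1.89.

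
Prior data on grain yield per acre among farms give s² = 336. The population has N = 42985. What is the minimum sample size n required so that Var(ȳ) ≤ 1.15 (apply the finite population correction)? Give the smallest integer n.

Without fpc, n₀ = s²/D = 336/1.15 = 292.1739.
With fpc, (1 − n/N)·s²/n ≤ D requires n ≥ n₀/(1 + n₀/N) = 292.1739/(1 + 292.1739/42985) = 290.2014.
Rounding up, n = 291.

291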